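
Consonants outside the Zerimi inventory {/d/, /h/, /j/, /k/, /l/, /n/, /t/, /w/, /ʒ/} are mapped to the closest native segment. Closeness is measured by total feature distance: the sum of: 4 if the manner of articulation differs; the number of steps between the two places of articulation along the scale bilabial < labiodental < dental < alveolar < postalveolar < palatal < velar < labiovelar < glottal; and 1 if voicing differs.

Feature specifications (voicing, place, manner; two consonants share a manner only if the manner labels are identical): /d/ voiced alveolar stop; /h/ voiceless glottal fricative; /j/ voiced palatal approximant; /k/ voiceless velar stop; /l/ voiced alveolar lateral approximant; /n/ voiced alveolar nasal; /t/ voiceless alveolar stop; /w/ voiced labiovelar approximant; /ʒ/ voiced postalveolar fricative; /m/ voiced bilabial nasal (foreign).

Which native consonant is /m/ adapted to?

/n/ is closest: same manner (nasal), place distance 3 (bilabial→alveolar), same voicing; total 3. Next closest is /d/ at distance 7.

n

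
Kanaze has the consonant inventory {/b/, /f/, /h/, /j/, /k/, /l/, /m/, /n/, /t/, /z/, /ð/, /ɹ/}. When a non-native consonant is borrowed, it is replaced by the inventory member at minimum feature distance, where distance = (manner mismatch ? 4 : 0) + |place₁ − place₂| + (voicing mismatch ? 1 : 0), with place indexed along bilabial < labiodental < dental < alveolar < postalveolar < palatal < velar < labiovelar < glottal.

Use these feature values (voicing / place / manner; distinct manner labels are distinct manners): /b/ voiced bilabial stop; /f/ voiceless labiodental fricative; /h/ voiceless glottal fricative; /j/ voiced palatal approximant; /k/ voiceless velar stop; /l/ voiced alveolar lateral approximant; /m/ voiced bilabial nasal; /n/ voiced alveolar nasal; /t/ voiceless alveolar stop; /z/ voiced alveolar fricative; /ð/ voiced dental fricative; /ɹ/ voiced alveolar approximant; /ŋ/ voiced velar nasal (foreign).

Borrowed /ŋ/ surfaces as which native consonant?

n

/n/ is closest: same manner (nasal), place distance 3 (velar→alveolar), same voicing; total 3. Next closest is /j/ at distance 5.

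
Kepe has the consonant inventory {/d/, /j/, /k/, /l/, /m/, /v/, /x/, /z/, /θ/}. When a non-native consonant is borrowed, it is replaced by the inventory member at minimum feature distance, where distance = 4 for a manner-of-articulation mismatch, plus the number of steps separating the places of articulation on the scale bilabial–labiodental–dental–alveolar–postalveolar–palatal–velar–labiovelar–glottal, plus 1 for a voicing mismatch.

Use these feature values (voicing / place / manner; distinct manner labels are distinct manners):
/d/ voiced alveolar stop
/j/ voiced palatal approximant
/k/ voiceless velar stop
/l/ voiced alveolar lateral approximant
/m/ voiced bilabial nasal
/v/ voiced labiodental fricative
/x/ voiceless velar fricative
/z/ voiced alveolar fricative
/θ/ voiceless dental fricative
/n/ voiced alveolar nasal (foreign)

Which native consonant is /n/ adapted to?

m

/m/ is closest: same manner (nasal), place distance 3 (alveolar→bilabial), same voicing; total 3. Next closest is /d/ at distance 4.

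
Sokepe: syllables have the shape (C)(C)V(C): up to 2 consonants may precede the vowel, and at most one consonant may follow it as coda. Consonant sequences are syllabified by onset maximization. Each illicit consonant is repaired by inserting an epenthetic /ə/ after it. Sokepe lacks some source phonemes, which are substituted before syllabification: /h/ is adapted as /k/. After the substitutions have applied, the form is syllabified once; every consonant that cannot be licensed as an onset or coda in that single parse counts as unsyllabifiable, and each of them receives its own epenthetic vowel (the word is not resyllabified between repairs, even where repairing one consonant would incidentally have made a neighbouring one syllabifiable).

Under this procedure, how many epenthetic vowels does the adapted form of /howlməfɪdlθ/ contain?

2

After substitution the input is /kowlməfɪdlθ/.
The unsyllabifiable consonants are /l/, /θ/; each receives one epenthetic vowel.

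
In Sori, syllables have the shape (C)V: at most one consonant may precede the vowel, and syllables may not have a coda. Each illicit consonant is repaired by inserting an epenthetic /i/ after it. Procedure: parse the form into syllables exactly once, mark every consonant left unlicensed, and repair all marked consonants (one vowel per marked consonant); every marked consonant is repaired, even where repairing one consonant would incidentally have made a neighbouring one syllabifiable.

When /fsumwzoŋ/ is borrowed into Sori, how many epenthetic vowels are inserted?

The unsyllabifiable consonants are /f/, /m/, /w/, /ŋ/; each receives one epenthetic vowel.

4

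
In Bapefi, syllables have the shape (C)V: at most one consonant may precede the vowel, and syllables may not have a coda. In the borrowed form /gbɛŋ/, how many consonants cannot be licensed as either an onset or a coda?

The consonants /g/, /ŋ/ cannot be parsed into a legal (C)V syllable (no codas are permitted; onsets are limited to one consonant).

2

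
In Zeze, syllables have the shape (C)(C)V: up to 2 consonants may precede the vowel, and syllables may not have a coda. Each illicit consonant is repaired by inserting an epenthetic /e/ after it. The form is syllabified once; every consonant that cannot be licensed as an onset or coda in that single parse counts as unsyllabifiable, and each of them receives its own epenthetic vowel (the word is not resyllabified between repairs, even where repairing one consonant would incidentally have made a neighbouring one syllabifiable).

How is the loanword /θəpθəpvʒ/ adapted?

Syllabifying with onset maximization leaves /p/, /v/, /ʒ/ stranded (no codas are permitted; onsets may contain at most 2 consonants).
Each unlicensed consonant becomes the onset of a new syllable: /p/ → /pe/, /v/ → /ve/, /ʒ/ → /ʒe/.

θəpθəpeveʒe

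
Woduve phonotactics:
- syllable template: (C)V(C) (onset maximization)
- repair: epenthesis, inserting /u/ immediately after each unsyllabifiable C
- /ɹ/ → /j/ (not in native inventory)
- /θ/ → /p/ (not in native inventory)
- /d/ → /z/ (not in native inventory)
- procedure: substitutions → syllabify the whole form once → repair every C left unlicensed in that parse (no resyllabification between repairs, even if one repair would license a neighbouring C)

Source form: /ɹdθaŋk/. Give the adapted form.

Substitution: /ɹ/ → /j/, /d/ → /z/, /θ/ → /p/, giving /jzpaŋk/.
The consonants /j/, /z/, /k/ cannot be parsed into a legal (C)V(C) syllable (at most one coda consonant is licensed; onsets are limited to one consonant).
Inserting the epenthetic vowel yields /j/ → /ju/, /z/ → /zu/, /k/ → /ku/.

juzupaŋku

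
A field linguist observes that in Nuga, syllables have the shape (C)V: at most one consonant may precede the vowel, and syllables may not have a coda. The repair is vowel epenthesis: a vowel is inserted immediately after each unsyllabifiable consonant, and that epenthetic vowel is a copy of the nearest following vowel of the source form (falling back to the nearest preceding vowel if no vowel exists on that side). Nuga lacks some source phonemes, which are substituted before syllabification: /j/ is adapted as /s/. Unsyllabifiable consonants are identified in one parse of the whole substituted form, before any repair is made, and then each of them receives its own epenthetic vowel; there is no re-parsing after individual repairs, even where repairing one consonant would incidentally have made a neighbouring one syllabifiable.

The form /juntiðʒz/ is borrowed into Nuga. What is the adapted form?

Substitution: /j/ → /s/, giving /suntiðʒz/.
Under (C)V, the unsyllabifiable consonants are /n/, /ð/, /ʒ/, /z/ (no codas are permitted; onsets are limited to one consonant).
Epenthesis after each stranded consonant: /n/ → /ni/, /ð/ → /ði/, /ʒ/ → /ʒi/, /z/ → /zi/.

sunitiðiʒizi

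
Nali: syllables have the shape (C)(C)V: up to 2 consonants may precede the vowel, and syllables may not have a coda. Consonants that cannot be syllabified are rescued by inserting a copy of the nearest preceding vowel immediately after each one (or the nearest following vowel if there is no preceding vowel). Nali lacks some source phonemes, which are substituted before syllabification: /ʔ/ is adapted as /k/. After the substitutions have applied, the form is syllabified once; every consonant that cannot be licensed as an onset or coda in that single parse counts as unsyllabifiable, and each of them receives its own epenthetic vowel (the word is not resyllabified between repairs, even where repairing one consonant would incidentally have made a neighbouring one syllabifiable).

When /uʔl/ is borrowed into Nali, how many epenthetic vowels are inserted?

2

After substitution the input is /ukl/.
The unsyllabifiable consonants are /k/, /l/; each receives one epenthetic vowel.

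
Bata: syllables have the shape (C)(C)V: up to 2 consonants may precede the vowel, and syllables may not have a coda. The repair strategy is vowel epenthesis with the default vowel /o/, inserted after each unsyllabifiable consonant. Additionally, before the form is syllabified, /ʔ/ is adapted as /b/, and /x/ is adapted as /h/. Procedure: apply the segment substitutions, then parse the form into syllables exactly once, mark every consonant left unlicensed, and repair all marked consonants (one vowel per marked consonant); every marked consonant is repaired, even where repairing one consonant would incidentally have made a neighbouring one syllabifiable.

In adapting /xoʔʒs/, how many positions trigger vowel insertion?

3

After substitution the input is /hobʒs/.
The unsyllabifiable consonants are /b/, /ʒ/, /s/; each receives one epenthetic vowel.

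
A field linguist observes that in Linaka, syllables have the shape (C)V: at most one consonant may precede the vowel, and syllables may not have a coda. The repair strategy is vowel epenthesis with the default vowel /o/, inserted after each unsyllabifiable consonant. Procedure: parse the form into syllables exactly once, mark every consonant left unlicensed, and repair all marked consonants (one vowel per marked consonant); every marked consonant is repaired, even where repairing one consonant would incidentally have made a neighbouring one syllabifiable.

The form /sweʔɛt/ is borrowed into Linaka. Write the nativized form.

Under (C)V, the unsyllabifiable consonants are /s/, /t/ (no codas are permitted; onsets are limited to one consonant).
Epenthesis after each stranded consonant: /s/ → /so/, /t/ → /to/.

soweʔɛto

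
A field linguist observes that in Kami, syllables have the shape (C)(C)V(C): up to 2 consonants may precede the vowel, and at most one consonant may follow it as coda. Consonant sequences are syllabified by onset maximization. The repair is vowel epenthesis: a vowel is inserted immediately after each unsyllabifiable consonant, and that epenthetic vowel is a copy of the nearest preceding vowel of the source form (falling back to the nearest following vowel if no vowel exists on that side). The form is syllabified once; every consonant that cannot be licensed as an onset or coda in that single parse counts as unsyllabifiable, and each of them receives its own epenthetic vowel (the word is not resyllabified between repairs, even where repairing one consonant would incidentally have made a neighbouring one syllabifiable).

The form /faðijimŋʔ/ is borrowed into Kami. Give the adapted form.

The consonants /ŋ/, /ʔ/ cannot be parsed into a legal (C)(C)V(C) syllable (at most one coda consonant is licensed; onsets may contain at most 2 consonants).
Each unlicensed consonant becomes the onset of a new syllable: /ŋ/ → /ŋi/, /ʔ/ → /ʔi/.

faðijimŋiʔi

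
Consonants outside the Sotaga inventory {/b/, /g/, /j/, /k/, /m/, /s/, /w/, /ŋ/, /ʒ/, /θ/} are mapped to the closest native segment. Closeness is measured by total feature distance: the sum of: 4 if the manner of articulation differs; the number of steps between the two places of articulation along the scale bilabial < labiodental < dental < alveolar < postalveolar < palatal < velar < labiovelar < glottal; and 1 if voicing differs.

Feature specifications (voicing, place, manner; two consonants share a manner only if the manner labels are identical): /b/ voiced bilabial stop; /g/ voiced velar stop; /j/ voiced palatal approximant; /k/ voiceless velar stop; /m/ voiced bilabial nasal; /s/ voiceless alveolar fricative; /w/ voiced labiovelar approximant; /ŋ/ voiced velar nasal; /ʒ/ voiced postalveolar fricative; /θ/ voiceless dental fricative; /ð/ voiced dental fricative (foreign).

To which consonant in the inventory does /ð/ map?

/θ/ is closest: same manner (fricative), place distance 0 (dental→dental), voicing differs (+1); total 1. Next closest is /s/ at distance 2.

θ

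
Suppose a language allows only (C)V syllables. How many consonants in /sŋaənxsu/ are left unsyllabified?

3

Syllabifying with onset maximization leaves /s/, /n/, /x/ stranded (no codas are permitted; onsets are limited to one consonant).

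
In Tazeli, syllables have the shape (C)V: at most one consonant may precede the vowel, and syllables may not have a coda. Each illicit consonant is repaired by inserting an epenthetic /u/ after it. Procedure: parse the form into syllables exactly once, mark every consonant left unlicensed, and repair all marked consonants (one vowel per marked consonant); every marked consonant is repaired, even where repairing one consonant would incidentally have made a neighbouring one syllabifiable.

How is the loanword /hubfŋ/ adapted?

Syllabifying with onset maximization leaves /b/, /f/, /ŋ/ stranded (no codas are permitted; onsets are limited to one consonant).
Inserting the epenthetic vowel yields /b/ → /bu/, /f/ → /fu/, /ŋ/ → /ŋu/.

hubufuŋu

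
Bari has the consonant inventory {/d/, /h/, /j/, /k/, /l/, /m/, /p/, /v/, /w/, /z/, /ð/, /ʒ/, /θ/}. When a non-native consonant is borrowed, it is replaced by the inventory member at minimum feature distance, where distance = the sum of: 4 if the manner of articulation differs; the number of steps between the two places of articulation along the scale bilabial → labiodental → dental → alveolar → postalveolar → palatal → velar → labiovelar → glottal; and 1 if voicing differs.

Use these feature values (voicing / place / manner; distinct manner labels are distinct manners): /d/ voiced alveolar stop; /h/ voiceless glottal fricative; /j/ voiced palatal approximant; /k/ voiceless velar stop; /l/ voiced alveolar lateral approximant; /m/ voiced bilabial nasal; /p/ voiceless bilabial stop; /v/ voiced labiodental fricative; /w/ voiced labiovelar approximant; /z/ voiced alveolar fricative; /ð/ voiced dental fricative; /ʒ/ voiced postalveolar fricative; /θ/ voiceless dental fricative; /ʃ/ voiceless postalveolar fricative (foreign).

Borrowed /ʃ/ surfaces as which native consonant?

/ʒ/ is closest: same manner (fricative), place distance 0 (postalveolar→postalveolar), voicing differs (+1); total 1. Next closest is /z/ at distance 2.

ʒ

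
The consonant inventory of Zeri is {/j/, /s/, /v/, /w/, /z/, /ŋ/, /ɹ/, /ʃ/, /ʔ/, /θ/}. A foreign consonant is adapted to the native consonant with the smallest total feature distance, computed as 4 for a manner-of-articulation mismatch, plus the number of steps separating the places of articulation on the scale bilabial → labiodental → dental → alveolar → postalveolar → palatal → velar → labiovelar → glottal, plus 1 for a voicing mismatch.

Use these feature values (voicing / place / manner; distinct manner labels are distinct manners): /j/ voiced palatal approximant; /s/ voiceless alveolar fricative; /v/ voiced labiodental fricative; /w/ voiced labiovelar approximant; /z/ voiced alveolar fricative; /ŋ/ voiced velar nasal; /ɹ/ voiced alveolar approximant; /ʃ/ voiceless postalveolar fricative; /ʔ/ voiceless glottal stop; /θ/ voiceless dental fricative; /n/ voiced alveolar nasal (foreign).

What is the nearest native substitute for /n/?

ŋ

/ŋ/ is closest: same manner (nasal), place distance 3 (alveolar→velar), same voicing; total 3. Next closest is /z/ at distance 4.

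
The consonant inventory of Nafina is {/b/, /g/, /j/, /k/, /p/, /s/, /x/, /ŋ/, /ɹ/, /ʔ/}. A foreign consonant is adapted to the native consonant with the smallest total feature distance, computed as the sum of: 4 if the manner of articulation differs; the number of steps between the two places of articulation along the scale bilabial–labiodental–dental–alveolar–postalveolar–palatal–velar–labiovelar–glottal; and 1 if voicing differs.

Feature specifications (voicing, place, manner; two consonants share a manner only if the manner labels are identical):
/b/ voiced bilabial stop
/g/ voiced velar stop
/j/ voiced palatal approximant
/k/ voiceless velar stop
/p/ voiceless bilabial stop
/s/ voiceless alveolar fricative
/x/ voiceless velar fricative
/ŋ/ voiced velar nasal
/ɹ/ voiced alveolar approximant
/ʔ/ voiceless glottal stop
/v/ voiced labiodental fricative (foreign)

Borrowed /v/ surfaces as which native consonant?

s

/s/ is closest: same manner (fricative), place distance 2 (labiodental→alveolar), voicing differs (+1); total 3. Next closest is /b/ at distance 5.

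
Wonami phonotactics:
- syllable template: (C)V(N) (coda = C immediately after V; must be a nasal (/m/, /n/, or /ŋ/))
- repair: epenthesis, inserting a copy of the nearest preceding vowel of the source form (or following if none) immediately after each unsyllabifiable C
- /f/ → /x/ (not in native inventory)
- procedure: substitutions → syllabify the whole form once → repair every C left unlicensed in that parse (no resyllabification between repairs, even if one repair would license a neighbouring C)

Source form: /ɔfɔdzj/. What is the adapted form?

ɔxɔdɔzɔjɔ

Substitution: /f/ → /x/, giving /ɔxɔdzj/.
Syllabifying with onset maximization leaves /d/, /z/, /j/ stranded (only a nasal (/m/, /n/, or /ŋ/) is licensed in coda position; onsets are limited to one consonant).
Epenthesis after each stranded consonant: /d/ → /dɔ/, /z/ → /zɔ/, /j/ → /jɔ/.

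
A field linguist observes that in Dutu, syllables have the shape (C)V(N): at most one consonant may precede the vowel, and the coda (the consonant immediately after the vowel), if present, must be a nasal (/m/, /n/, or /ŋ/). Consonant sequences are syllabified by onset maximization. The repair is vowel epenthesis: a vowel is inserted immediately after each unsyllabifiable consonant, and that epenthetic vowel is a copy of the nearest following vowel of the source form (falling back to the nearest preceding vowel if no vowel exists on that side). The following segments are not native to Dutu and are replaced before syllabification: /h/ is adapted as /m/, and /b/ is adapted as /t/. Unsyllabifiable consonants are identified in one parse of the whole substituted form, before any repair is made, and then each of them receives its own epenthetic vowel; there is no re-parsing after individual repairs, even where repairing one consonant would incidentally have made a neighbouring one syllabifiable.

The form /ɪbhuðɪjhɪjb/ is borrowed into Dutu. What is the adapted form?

ɪtumuðɪjɪmɪjɪtɪ

Substitution: /b/ → /t/, /h/ → /m/, giving /ɪtmuðɪjmɪjt/.
Syllabifying with onset maximization leaves /t/, /j/, /j/, /t/ stranded (only a nasal (/m/, /n/, or /ŋ/) is licensed in coda position; onsets are limited to one consonant).
Epenthesis after each stranded consonant: /t/ → /tu/, /j/ → /jɪ/, /j/ → /jɪ/, /t/ → /tɪ/.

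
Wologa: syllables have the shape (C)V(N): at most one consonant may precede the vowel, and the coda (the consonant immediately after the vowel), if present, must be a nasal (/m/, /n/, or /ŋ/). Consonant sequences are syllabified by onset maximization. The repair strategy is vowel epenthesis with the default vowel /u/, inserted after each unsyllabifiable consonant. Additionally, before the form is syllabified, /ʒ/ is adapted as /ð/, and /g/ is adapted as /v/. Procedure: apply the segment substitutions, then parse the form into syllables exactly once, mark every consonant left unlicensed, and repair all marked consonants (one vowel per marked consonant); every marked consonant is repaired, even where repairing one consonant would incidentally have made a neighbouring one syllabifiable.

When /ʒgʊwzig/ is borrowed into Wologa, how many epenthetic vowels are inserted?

After substitution the input is /ðvʊwziv/.
The unsyllabifiable consonants are /ð/, /w/, /v/; each receives one epenthetic vowel.

3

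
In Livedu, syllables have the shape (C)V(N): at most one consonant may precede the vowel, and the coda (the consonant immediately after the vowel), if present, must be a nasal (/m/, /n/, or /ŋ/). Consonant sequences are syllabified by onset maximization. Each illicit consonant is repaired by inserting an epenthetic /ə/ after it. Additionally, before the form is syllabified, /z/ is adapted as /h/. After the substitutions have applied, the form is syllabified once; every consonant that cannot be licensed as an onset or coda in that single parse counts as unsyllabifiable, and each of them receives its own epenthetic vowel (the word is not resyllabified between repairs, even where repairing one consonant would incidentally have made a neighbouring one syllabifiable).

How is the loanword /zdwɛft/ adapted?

Substitution: /z/ → /h/, giving /hdwɛft/.
The consonants /h/, /d/, /f/, /t/ cannot be parsed into a legal (C)V(N) syllable (only a nasal (/m/, /n/, or /ŋ/) is licensed in coda position; onsets are limited to one consonant).
Epenthesis after each stranded consonant: /h/ → /hə/, /d/ → /də/, /f/ → /fə/, /t/ → /tə/.

hədəwɛfətə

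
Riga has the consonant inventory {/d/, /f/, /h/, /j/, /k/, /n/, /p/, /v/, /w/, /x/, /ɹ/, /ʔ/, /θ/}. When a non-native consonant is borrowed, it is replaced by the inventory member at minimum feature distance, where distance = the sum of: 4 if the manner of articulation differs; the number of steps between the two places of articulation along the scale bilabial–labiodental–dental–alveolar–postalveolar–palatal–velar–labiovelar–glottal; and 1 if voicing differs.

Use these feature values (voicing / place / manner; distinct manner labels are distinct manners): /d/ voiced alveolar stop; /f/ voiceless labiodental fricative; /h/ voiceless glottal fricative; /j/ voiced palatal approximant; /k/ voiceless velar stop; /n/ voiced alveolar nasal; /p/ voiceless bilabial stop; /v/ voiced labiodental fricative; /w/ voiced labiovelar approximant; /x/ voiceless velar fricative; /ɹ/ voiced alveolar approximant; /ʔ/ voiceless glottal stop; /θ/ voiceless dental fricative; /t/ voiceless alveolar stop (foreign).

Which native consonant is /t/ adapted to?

d

/d/ is closest: same manner (stop), place distance 0 (alveolar→alveolar), voicing differs (+1); total 1. Next closest is /k/ at distance 3.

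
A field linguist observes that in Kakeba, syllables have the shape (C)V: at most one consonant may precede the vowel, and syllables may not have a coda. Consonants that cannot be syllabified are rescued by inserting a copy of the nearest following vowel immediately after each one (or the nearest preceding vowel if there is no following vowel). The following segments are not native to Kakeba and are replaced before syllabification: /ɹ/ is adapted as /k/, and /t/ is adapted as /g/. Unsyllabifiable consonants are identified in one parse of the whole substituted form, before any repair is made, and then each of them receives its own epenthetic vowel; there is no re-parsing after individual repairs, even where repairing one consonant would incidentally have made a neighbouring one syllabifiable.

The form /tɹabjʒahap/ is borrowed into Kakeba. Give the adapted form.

Substitution: /t/ → /g/, /ɹ/ → /k/, giving /gkabjʒahap/.
Under (C)V, the unsyllabifiable consonants are /g/, /b/, /j/, /p/ (no codas are permitted; onsets are limited to one consonant).
Inserting the epenthetic vowel yields /g/ → /ga/, /b/ → /ba/, /j/ → /ja/, /p/ → /pa/.

gakabajaʒahapa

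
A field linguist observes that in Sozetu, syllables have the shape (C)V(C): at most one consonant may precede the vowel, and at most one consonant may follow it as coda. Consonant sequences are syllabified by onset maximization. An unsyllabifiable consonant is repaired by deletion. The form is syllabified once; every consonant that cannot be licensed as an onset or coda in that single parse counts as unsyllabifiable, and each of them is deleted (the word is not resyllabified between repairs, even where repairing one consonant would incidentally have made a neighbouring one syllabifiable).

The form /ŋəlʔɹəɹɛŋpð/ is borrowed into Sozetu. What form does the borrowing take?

Under (C)V(C), the unsyllabifiable consonants are /ʔ/, /p/, /ð/ (at most one coda consonant is licensed; onsets are limited to one consonant).
Deleting the stranded consonants removes /ʔ/, /p/, /ð/.

ŋəlɹəɹɛŋ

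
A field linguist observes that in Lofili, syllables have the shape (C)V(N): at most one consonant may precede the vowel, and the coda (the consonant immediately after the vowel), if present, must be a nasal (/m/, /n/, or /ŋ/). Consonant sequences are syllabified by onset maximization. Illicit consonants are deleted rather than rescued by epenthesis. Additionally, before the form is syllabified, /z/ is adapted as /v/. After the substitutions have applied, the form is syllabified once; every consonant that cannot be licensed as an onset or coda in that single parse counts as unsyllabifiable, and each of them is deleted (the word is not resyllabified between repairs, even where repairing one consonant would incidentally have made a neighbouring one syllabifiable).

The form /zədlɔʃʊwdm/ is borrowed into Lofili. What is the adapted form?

Substitution: /z/ → /v/, giving /vədlɔʃʊwdm/.
Syllabifying with onset maximization leaves /d/, /w/, /d/, /m/ stranded (only a nasal (/m/, /n/, or /ŋ/) is licensed in coda position; onsets are limited to one consonant).
Deletion applies to /d/, /w/, /d/, /m/.

vəlɔʃʊ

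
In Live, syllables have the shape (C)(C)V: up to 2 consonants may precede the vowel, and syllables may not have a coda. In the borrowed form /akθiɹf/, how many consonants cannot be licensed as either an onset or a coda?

The consonants /ɹ/, /f/ cannot be parsed into a legal (C)(C)V syllable (no codas are permitted; onsets may contain at most 2 consonants).

2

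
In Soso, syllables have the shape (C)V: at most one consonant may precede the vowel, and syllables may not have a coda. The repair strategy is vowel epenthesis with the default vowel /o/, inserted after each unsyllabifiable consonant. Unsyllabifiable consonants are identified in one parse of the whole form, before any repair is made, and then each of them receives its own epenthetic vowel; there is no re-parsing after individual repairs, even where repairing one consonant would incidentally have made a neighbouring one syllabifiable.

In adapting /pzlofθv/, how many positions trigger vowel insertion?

The unsyllabifiable consonants are /p/, /z/, /f/, /θ/, /v/; each receives one epenthetic vowel.

5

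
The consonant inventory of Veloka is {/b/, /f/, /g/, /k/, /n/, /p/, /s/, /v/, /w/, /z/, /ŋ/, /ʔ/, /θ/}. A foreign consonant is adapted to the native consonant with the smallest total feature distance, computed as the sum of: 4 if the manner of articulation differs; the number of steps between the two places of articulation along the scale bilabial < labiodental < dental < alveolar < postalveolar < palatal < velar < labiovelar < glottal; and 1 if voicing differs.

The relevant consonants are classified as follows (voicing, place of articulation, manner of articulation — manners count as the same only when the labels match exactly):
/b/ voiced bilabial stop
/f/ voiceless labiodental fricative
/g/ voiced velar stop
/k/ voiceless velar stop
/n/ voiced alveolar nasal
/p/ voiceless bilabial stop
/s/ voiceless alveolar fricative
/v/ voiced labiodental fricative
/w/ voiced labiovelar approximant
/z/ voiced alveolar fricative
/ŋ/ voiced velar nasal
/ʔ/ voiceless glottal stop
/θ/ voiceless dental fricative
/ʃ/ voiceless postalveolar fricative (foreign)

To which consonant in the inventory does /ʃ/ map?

s

/s/ is closest: same manner (fricative), place distance 1 (postalveolar→alveolar), same voicing; total 1. Next closest is /z/ at distance 2.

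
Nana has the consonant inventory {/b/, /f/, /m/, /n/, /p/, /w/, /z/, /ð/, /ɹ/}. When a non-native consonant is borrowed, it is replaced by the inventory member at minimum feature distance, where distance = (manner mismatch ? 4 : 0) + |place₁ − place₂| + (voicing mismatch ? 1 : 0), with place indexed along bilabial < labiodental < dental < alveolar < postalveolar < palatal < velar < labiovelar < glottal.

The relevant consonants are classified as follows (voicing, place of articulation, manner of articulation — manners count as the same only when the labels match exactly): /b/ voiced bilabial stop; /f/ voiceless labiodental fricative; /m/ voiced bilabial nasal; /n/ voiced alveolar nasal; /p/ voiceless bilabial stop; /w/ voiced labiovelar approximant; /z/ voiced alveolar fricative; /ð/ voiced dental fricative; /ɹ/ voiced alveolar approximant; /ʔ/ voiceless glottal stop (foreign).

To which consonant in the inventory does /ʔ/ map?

w

/w/ is closest: manner differs (stop→approximant, +4), place distance 1 (glottal→labiovelar), voicing differs (+1); total 6. Next closest is /p/ at distance 8.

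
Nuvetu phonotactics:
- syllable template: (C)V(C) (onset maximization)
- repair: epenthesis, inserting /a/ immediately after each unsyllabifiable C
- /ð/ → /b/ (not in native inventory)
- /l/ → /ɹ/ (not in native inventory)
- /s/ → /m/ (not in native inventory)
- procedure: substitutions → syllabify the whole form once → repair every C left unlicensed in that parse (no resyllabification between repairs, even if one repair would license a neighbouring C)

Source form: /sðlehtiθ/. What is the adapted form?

mabaɹehtiθ

Substitution: /s/ → /m/, /ð/ → /b/, /l/ → /ɹ/, giving /mbɹehtiθ/.
Syllabifying with onset maximization leaves /m/, /b/ stranded (at most one coda consonant is licensed; onsets are limited to one consonant).
Epenthesis after each stranded consonant: /m/ → /ma/, /b/ → /ba/.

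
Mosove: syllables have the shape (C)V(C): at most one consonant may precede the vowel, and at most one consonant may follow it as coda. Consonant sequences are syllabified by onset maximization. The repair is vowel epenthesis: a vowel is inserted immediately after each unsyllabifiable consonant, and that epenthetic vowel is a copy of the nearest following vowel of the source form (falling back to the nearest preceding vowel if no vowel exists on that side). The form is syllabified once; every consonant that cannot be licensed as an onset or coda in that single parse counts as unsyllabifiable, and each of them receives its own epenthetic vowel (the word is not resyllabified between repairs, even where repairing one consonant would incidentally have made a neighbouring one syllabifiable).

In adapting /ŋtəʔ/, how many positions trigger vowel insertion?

The unsyllabifiable consonants are /ŋ/; each receives one epenthetic vowel.

1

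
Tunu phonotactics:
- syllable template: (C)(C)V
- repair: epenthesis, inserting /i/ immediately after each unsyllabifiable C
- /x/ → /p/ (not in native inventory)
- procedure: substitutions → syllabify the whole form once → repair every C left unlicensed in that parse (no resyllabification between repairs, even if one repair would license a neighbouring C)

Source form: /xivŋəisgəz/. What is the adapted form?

pivŋəisgəzi

Substitution: /x/ → /p/, giving /pivŋəisgəz/.
Syllabifying with onset maximization leaves /z/ stranded (no codas are permitted; onsets may contain at most 2 consonants).
Each unlicensed consonant becomes the onset of a new syllable: /z/ → /zi/.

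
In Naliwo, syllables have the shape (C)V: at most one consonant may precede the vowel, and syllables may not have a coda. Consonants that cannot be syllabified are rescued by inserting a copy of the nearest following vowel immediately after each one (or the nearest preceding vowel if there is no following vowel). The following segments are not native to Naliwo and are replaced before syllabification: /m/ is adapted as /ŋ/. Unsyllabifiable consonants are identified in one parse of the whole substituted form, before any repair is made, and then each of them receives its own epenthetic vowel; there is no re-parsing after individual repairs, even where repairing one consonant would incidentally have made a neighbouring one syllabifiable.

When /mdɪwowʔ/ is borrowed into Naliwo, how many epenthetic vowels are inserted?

3

After substitution the input is /ŋdɪwowʔ/.
The unsyllabifiable consonants are /ŋ/, /w/, /ʔ/; each receives one epenthetic vowel.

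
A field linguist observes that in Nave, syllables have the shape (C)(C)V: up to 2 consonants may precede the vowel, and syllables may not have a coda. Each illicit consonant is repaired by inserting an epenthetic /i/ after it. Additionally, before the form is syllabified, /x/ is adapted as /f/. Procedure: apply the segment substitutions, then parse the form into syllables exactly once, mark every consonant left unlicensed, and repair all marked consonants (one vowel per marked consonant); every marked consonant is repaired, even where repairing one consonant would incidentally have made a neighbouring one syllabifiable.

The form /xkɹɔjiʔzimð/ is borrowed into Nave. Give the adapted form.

fikɹɔjiʔzimiði

Substitution: /x/ → /f/, giving /fkɹɔjiʔzimð/.
The consonants /f/, /m/, /ð/ cannot be parsed into a legal (C)(C)V syllable (no codas are permitted; onsets may contain at most 2 consonants).
Each unlicensed consonant becomes the onset of a new syllable: /f/ → /fi/, /m/ → /mi/, /ð/ → /ði/.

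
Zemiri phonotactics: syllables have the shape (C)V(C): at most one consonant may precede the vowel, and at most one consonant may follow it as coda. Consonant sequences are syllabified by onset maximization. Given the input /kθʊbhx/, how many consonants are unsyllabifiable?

Under (C)V(C), the unsyllabifiable consonants are /k/, /h/, /x/ (at most one coda consonant is licensed; onsets are limited to one consonant).

3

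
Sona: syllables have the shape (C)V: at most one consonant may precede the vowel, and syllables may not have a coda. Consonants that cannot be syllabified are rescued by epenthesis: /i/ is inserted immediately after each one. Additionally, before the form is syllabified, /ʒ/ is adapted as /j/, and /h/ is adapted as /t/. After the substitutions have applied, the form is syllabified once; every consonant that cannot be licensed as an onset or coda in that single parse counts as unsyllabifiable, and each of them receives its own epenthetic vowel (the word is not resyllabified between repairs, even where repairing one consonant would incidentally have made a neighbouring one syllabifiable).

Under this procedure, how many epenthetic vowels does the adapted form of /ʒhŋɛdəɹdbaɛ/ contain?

After substitution the input is /jtŋɛdəɹdbaɛ/.
The unsyllabifiable consonants are /j/, /t/, /ɹ/, /d/; each receives one epenthetic vowel.

4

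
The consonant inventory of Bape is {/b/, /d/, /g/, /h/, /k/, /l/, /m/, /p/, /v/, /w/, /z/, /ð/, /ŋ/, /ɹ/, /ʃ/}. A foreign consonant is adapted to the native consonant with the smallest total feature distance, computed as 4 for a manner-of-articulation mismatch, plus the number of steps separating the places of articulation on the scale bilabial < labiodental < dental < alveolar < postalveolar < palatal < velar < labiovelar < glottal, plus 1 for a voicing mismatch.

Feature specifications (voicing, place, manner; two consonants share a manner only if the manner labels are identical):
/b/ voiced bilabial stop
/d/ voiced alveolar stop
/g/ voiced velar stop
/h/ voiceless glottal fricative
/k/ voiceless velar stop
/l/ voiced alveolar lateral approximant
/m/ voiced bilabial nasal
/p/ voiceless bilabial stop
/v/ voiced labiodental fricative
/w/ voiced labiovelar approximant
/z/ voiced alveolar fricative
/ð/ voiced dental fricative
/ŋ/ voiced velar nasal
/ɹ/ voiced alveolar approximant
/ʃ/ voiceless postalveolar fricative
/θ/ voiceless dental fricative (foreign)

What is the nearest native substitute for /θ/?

ð

/ð/ is closest: same manner (fricative), place distance 0 (dental→dental), voicing differs (+1); total 1. Next closest is /v/ at distance 2.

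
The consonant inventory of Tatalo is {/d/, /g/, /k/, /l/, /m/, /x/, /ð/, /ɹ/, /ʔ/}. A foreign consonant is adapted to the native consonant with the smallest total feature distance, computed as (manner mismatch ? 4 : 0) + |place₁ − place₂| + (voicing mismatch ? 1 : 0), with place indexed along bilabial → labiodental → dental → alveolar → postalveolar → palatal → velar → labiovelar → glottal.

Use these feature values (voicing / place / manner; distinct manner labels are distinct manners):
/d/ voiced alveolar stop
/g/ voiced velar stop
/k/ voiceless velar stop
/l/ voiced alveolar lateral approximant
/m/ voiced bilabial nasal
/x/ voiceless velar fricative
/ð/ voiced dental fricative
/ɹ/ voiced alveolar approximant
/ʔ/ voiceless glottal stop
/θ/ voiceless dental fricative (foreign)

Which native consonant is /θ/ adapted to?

/ð/ is closest: same manner (fricative), place distance 0 (dental→dental), voicing differs (+1); total 1. Next closest is /x/ at distance 4.

ð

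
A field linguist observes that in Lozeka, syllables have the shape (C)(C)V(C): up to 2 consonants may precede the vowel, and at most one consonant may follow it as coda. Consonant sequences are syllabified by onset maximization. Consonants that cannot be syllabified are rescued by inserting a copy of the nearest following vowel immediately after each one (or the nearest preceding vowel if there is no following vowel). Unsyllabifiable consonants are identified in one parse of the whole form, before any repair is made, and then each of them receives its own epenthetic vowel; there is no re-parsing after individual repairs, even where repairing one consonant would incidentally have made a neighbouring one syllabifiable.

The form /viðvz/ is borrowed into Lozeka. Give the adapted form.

viðvizi

The consonants /v/, /z/ cannot be parsed into a legal (C)(C)V(C) syllable (at most one coda consonant is licensed; onsets may contain at most 2 consonants).
Each unlicensed consonant becomes the onset of a new syllable: /v/ → /vi/, /z/ → /zi/.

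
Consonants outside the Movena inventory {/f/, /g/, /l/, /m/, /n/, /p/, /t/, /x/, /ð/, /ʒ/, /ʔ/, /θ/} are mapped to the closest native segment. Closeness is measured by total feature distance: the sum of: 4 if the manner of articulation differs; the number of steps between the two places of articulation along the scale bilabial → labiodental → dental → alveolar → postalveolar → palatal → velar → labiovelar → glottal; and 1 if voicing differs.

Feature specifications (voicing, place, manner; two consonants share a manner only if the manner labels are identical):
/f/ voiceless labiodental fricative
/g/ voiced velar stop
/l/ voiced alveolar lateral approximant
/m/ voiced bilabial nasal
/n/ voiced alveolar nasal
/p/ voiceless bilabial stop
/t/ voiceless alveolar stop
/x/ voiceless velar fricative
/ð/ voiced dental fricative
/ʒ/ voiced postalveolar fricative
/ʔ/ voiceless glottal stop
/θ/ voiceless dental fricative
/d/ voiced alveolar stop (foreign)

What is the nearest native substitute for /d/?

/t/ is closest: same manner (stop), place distance 0 (alveolar→alveolar), voicing differs (+1); total 1. Next closest is /g/ at distance 3.

t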